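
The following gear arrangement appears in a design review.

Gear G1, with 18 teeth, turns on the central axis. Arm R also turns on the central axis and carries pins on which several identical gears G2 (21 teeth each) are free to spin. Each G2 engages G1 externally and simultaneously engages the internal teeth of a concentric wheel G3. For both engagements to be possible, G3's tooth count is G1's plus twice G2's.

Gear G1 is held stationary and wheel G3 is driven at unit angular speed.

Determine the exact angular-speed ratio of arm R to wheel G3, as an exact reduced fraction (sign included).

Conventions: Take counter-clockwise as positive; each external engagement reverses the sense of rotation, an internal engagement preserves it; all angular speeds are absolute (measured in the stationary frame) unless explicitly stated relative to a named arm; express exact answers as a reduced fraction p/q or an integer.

topology: planetary set — G1 18T / G2 21T / G3 60T, arm = carrier (Willis)
ring teeth: 18 + 2·21 = 60
18(ω_sun−ω_arm) = −60(ω_ring−ω_arm),  ω_sun = 0, ω_ring = 1
18(0−ω_arm) = −60(1−ω_arm)  ⇒  78·ω_arm = 60  ⇒  ω_arm = 10/13
ω_out/ω_in = 10/13

10/13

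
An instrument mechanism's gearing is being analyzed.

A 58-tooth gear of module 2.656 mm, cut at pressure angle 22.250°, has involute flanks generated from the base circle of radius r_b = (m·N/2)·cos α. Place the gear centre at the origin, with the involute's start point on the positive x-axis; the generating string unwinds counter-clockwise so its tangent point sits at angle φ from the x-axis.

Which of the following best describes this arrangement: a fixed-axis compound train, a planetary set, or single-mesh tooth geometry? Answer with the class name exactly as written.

class = single-mesh tooth geometry [base-circle involute, m = 2.656, 58T]
classification: single-mesh tooth geometry

single-mesh tooth geometry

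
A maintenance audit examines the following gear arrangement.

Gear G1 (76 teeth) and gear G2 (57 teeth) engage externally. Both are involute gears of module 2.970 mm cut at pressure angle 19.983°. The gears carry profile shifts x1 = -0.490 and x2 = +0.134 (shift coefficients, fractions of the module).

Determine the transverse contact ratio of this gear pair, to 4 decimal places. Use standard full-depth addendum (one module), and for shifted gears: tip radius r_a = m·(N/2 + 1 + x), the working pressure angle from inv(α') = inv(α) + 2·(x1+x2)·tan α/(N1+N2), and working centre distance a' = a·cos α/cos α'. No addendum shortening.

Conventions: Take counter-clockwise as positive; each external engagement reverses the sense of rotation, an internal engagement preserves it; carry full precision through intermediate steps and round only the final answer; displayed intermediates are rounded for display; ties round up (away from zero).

1.8466

single-mesh involute tooth geometry (76T engaging 57T at module 2.970)
base radii: r_b1 = 106.065157, r_b2 = 79.548868
tip radii: r_a1 = 114.374700, r_a2 = 88.012980
inv(α') = inv(19.983°) + 2·(-0.490+0.134)·tan α/(76+57) = 0.01291844  ⇒  α' = 19.09774°
a' = a·cos α / cos α' = 197.5050·cos 19.983°/cos 19.09774° = 196.424900
action lengths: √(r_a1²−r_b1²) = 42.799000, √(r_a2²−r_b2²) = 37.659823
base pitch p_b = π·m·cos α = 8.768777
CR = (42.799000 + 37.659823 − 196.424900·sin 19.09774°)/8.768777 = 1.846596
contact ratio ≈ 1.8466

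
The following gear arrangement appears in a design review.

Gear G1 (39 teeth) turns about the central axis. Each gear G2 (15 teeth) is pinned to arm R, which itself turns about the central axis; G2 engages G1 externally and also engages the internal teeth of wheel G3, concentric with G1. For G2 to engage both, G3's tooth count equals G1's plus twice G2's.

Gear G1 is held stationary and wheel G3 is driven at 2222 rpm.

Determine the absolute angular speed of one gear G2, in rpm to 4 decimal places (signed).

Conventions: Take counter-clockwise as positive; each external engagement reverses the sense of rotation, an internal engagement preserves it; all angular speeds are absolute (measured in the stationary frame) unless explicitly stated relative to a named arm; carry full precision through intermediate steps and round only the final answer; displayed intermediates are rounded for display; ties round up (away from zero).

planetary set (39T centre, 15T on arm, 69T internal) — Willis relation
normalise by the input: solve with ω_ring = 1, then scale by 2222 rpm
ring teeth: 39 + 2·15 = 69
39(ω_sun−ω_arm) = −69(ω_ring−ω_arm),  ω_sun = 0, ω_ring = 1
39(0−ω_arm) = −69(1−ω_arm)  ⇒  108·ω_arm = 69  ⇒  ω_arm = 23/36
sun–planet mesh: 39·(0−23/36) = −15·(ω_p−ω_arm)  ⇒  ω_p−ω_arm = 299/180
ω_p = 23/36 + 299/180 = 23/10
scale: ω_p = 23/10 × 2222 rpm = +5110.6000 rpm

+5110.6000 rpm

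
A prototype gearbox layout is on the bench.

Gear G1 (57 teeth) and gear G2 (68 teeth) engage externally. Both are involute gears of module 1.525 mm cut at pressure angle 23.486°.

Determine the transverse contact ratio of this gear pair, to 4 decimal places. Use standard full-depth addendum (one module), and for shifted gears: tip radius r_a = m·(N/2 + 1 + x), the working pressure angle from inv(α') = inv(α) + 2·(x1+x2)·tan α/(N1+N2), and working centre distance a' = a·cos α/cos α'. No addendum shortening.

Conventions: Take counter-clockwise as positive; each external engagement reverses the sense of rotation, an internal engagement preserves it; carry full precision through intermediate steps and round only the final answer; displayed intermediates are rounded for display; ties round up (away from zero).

1.6175

class = single-mesh tooth geometry [involute pair 57T × 68T, m = 1.525]
base radii: r_b1 = 39.861957, r_b2 = 47.554615
tip radii: r_a1 = 44.987500, r_a2 = 53.375000
no profile shift: α' = α, a' = a
action lengths: √(r_a1²−r_b1²) = 20.854245, √(r_a2²−r_b2²) = 24.237351
base pitch p_b = π·m·cos α = 4.394036
CR = (20.854245 + 24.237351 − 95.312500·sin 23.48600°)/4.394036 = 1.617462
contact ratio ≈ 1.6175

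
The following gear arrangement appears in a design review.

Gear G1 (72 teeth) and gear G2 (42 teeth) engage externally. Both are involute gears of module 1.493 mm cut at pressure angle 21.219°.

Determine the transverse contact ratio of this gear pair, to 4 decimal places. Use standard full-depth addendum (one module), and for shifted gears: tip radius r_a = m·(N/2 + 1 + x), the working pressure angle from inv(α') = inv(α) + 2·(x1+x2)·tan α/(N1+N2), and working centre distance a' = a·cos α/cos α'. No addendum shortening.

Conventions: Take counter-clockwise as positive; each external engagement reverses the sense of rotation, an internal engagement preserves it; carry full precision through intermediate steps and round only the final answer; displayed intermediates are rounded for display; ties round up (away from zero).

class = single-mesh tooth geometry [involute pair 72T × 42T, m = 1.493]
base radii: r_b1 = 50.104091, r_b2 = 29.227387
tip radii: r_a1 = 55.241000, r_a2 = 32.846000
no profile shift: α' = α, a' = a
action lengths: √(r_a1²−r_b1²) = 23.262590, √(r_a2²−r_b2²) = 14.987314
base pitch p_b = π·m·cos α = 4.372407
CR = (23.262590 + 14.987314 − 85.101000·sin 21.21900°)/4.372407 = 1.703634
contact ratio ≈ 1.7036

1.7036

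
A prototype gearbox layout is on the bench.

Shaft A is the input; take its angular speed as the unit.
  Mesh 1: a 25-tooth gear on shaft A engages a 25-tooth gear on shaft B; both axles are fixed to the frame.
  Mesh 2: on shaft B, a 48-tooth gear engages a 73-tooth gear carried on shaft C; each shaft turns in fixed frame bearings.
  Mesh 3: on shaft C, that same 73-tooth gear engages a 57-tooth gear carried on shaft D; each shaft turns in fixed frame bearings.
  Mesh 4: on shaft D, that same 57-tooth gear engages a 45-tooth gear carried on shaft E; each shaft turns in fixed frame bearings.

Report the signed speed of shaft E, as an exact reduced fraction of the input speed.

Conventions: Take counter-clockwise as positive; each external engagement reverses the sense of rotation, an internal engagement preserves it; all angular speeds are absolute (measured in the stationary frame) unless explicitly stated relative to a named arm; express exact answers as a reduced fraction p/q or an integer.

16/15

4-mesh fixed-axis compound train (all bearings frame-fixed)
mesh 1 [25T→25T]: |ω|/ω_in = 1×25/25 = 1, sense flips to −
mesh 2 [48T→73T]: |ω|/ω_in = 1×48/73 = 48/73, sense flips to +
mesh 3 [73T→57T]: |ω|/ω_in = (48/73)×73/57 = 16/19, sense flips to −
mesh 4 [57T→45T]: |ω|/ω_in = (16/19)×57/45 = 16/15, sense flips to +
signed output speed (× input speed) = 16/15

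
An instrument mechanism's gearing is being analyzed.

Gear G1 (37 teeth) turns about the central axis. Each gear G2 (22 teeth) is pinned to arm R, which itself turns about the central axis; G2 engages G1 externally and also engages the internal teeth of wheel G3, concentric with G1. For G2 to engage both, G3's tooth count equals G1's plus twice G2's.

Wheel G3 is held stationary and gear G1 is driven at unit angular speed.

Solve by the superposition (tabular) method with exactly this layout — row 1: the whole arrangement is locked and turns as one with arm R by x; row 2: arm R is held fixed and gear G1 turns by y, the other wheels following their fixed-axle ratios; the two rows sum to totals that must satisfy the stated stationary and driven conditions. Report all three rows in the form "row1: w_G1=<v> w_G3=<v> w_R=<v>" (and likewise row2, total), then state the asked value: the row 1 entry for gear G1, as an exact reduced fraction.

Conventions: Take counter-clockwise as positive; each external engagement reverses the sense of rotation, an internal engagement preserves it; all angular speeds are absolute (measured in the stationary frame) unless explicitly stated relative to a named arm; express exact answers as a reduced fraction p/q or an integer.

recognized (axles ride arm R): planetary set, 37/22/81 teeth
row 1: whole set turns with the arm by x
row 2: sun turns y, ring = −(37/81)·y, arm 0
boundary: total ω_ring = x − (37/81)·y = 0 and total ω_sun = x + y = 1  ⇒  y = 81/118, x = 37/118
row 2 ring = −(37/81)·81/118 = -37/118
totals (row 1 + row 2): sun 37/118 + 81/118 = 1, ring 37/118 + (-37/118) = 0, arm 37/118 + 0 = 37/118
asked cell (row1, sun) = 37/118

row1: w_G1=37/118 w_G3=37/118 w_R=37/118
row2: w_G1=81/118 w_G3=-37/118 w_R=0
total: w_G1=1 w_G3=0 w_R=37/118
asked value: 37/118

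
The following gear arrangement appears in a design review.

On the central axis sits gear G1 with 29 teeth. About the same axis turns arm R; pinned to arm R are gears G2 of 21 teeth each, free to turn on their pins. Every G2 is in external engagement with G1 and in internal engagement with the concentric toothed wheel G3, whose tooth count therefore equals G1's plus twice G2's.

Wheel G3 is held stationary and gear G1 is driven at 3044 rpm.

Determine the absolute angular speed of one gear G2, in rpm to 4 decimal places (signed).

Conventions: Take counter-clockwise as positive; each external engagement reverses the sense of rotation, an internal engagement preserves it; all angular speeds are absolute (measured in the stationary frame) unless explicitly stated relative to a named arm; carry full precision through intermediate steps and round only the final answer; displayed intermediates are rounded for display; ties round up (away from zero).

class = planetary set [G3 = 29+2·21 = 71; Willis about the carrier]
normalise by the input: solve with ω_sun = 1, then scale by 3044 rpm
ring teeth: 29 + 2·21 = 71
29(ω_sun−ω_arm) = −71(ω_ring−ω_arm),  ω_ring = 0, ω_sun = 1
29(1−ω_arm) = −71(0−ω_arm)  ⇒  100·ω_arm = 29  ⇒  ω_arm = 29/100
sun–planet mesh: 29·(1−29/100) = −21·(ω_p−ω_arm)  ⇒  ω_p−ω_arm = -2059/2100
ω_p = 29/100 − 2059/2100 = -29/42
scale: ω_p = -29/42 × 3044 rpm = -2101.8095 rpm

-2101.8095 rpm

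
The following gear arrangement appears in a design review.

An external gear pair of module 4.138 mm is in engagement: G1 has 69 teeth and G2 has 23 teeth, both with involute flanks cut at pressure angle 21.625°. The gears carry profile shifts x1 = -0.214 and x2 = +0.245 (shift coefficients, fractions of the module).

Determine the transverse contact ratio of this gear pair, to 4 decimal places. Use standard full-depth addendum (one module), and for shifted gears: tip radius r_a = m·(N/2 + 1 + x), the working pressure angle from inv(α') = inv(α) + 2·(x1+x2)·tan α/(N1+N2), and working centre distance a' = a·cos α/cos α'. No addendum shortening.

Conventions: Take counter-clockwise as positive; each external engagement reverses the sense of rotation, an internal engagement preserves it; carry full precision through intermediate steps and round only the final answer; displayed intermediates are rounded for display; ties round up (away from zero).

1.5808

class = single-mesh tooth geometry [involute pair 69T × 23T, m = 4.138]
base radii: r_b1 = 132.712877, r_b2 = 44.237626
tip radii: r_a1 = 146.013468, r_a2 = 52.738810
inv(α') = inv(21.625°) + 2·(-0.214+0.245)·tan α/(69+23) = 0.01927254  ⇒  α' = 21.72192°
a' = a·cos α / cos α' = 190.3480·cos 21.625°/cos 21.72192° = 190.476005
action lengths: √(r_a1²−r_b1²) = 60.886986, √(r_a2²−r_b2²) = 28.712620
base pitch p_b = π·m·cos α = 12.084922
CR = (60.886986 + 28.712620 − 190.476005·sin 21.72192°)/12.084922 = 1.580814
contact ratio ≈ 1.5808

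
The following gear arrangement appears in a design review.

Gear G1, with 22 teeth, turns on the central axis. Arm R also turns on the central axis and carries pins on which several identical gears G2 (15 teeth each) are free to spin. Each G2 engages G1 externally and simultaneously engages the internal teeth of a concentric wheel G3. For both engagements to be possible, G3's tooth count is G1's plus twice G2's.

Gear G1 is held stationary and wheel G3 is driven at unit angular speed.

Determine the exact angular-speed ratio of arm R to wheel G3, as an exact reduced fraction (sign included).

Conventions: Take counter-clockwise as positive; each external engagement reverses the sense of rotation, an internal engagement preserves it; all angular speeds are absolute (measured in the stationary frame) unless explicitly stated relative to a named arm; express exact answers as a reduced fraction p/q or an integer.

recognized (axles ride arm R): planetary set, 22/15/52 teeth
ring teeth: 22 + 2·15 = 52
22(ω_sun−ω_arm) = −52(ω_ring−ω_arm),  ω_sun = 0, ω_ring = 1
22(0−ω_arm) = −52(1−ω_arm)  ⇒  74·ω_arm = 52  ⇒  ω_arm = 26/37
ω_out/ω_in = 26/37

26/37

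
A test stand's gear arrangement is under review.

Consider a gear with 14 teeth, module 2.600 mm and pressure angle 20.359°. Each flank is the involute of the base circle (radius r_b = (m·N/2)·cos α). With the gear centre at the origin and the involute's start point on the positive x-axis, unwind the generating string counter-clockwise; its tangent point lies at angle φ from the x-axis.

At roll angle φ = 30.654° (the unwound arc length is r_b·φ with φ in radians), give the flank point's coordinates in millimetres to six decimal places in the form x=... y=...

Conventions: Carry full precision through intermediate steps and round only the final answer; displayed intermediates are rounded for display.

topology: single-mesh involute geometry — m = 2.600, N = 14
pitch radius r_p = m·N/2 = 2.600·14/2 = 18.200000
base radius r_b = r_p·cos α = 18.200000·cos 20.359° = 17.063068
roll angle φ = 30.654° = 0.53501323 rad
x = r_b·(cos φ + φ·sin φ) = 19.333132
y = r_b·(sin φ − φ·cos φ) = 0.846344

x=19.333132 y=0.846344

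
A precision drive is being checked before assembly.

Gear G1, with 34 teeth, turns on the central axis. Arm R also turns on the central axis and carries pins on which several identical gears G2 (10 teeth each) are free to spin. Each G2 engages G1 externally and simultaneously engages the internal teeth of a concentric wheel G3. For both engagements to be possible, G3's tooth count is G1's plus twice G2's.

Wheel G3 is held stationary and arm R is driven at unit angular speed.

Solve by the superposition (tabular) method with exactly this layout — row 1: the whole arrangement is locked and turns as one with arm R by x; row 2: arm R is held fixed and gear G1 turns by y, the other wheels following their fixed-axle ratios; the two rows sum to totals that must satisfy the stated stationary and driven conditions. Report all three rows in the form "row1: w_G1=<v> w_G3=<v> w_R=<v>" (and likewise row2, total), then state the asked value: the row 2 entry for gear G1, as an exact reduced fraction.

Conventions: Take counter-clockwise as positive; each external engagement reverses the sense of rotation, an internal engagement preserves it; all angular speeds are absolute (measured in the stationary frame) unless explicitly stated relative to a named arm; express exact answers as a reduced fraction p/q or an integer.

row1: w_G1=1 w_G3=1 w_R=1
row2: w_G1=27/17 w_G3=-1 w_R=0
total: w_G1=44/17 w_G3=0 w_R=1
asked value: 27/17

planetary set (34T centre, 10T on arm, 54T internal) — Willis relation
row 1 (train locked, turned with arm): all members turn x
row 2 — arm fixed, fixed-axis ratios: sun y, ring −(34/54)·y, arm 0
boundary: total ω_ring = x − (34/54)·y = 0 and total ω_arm = x = 1  ⇒  y = 27/17, x = 1
row 2 ring = −(34/54)·27/17 = -1
totals (row 1 + row 2): sun 1 + 27/17 = 44/17, ring 1 + (-1) = 0, arm 1 + 0 = 1
asked cell (row2, sun) = 27/17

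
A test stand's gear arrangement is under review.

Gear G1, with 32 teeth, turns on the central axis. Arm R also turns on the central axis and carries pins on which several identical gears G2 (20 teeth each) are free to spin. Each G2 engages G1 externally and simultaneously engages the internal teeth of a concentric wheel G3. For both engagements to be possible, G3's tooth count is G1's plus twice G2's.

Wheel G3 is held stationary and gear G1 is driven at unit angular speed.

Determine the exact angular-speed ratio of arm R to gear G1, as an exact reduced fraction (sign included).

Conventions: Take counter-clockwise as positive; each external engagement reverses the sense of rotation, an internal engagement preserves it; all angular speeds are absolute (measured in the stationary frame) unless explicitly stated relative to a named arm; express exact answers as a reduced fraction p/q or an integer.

recognized (axles ride arm R): planetary set, 32/20/72 teeth
ring teeth: 32 + 2·20 = 72
32(ω_sun−ω_arm) = −72(ω_ring−ω_arm),  ω_ring = 0, ω_sun = 1
32(1−ω_arm) = −72(0−ω_arm)  ⇒  104·ω_arm = 32  ⇒  ω_arm = 4/13
ω_out/ω_in = 4/13

4/13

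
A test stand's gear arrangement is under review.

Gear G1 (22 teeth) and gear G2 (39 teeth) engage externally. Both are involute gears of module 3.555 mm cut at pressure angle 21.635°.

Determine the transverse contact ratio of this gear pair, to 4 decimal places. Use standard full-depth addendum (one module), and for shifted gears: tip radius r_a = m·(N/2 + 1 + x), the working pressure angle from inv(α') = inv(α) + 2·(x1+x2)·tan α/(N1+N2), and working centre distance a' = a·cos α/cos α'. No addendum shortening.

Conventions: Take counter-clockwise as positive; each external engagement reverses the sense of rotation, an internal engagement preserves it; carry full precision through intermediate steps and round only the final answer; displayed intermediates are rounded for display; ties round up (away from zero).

topology: single-mesh involute geometry — m = 3.555, 22T/39T pair
base radii: r_b1 = 36.350109, r_b2 = 64.438830
tip radii: r_a1 = 42.660000, r_a2 = 72.877500
no profile shift: α' = α, a' = a
action lengths: √(r_a1²−r_b1²) = 22.328125, √(r_a2²−r_b2²) = 34.040671
base pitch p_b = π·m·cos α = 10.381567
CR = (22.328125 + 34.040671 − 108.427500·sin 21.63500°)/10.381567 = 1.578990
contact ratio ≈ 1.5790

1.5790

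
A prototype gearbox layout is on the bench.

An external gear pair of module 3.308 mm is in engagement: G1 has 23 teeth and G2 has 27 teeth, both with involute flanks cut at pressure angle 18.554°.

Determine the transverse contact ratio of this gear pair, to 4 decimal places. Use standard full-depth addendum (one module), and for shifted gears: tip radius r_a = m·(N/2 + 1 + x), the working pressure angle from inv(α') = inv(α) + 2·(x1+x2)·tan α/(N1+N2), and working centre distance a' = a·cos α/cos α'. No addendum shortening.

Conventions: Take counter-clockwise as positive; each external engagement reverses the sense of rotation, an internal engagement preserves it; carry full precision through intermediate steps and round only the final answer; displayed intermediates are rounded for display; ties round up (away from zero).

1.6706

recognized (one external pair, fixed centres): single-mesh tooth geometry, m = 3.308, N1 = 23, N2 = 27
base radii: r_b1 = 36.064736, r_b2 = 42.336864
tip radii: r_a1 = 41.350000, r_a2 = 47.966000
no profile shift: α' = α, a' = a
action lengths: √(r_a1²−r_b1²) = 20.227638, √(r_a2²−r_b2²) = 22.546111
base pitch p_b = π·m·cos α = 9.852236
CR = (20.227638 + 22.546111 − 82.700000·sin 18.55400°)/9.852236 = 1.670560
contact ratio ≈ 1.6706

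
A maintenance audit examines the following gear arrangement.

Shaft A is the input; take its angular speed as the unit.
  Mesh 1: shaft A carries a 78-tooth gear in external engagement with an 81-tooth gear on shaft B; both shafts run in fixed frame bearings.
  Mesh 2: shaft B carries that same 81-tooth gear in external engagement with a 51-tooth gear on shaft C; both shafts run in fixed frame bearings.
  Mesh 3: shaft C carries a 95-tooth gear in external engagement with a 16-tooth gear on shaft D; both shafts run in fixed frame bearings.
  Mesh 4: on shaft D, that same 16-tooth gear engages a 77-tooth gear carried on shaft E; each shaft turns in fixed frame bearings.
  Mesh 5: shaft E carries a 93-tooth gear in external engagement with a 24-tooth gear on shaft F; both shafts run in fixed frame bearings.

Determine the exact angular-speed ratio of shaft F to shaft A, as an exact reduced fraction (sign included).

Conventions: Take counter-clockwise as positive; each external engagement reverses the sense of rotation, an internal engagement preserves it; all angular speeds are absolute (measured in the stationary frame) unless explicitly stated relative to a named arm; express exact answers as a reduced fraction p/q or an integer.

-38285/5236

class = fixed-axis compound train [5 meshes; 5 ratios multiply, 5 sense flips]
mesh 1 [78T→81T]: running ratio 26/27, sense −
mesh 2 [81T→51T]: running ratio 26/17, sense +
mesh 3 [95T→16T]: running ratio 1235/136, sense −
mesh 4 [16T→77T]: running ratio 2470/1309, sense +
mesh 5 [93T→24T]: running ratio 38285/5236, sense −
ω_out/ω_in = -38285/5236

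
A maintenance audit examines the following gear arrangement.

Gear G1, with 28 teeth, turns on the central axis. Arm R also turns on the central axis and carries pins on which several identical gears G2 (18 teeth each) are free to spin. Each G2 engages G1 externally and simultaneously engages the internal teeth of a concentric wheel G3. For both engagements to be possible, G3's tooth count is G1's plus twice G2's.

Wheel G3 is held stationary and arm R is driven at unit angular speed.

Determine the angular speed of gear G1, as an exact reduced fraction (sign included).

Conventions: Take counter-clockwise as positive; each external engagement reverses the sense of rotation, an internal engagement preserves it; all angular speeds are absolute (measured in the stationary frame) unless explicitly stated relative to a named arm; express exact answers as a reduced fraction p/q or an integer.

23/7

class = planetary set [G3 = 28+2·18 = 64; Willis about the carrier]
ring teeth: 28 + 2·18 = 64
28(ω_sun−ω_arm) = −64(ω_ring−ω_arm),  ω_ring = 0, ω_arm = 1
ω_sun = 1 − (64/28)(0−1) = 23/7
exact speed ratio = 23/7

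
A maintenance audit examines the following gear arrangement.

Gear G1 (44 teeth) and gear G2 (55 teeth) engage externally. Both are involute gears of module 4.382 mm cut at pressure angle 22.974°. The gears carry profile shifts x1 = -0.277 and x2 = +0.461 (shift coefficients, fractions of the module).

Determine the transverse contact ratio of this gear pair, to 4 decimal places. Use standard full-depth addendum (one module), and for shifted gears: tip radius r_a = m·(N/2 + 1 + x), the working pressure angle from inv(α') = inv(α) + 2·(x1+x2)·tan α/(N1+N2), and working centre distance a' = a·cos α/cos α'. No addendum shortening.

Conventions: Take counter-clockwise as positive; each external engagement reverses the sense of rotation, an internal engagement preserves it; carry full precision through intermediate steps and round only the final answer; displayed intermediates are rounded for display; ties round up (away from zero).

recognized (one external pair, fixed centres): single-mesh tooth geometry, m = 4.382, N1 = 44, N2 = 55
base radii: r_b1 = 88.757434, r_b2 = 110.946792
tip radii: r_a1 = 99.572186, r_a2 = 126.907102
inv(α') = inv(22.974°) + 2·(-0.277+0.461)·tan α/(44+55) = 0.02454328  ⇒  α' = 23.46457°
a' = a·cos α / cos α' = 216.9090·cos 22.974°/cos 23.46457° = 217.707201
action lengths: √(r_a1²−r_b1²) = 45.130235, √(r_a2²−r_b2²) = 61.613487
base pitch p_b = π·m·cos α = 12.674532
CR = (45.130235 + 61.613487 − 217.707201·sin 23.46457°)/12.674532 = 1.582438
contact ratio ≈ 1.5824

1.5824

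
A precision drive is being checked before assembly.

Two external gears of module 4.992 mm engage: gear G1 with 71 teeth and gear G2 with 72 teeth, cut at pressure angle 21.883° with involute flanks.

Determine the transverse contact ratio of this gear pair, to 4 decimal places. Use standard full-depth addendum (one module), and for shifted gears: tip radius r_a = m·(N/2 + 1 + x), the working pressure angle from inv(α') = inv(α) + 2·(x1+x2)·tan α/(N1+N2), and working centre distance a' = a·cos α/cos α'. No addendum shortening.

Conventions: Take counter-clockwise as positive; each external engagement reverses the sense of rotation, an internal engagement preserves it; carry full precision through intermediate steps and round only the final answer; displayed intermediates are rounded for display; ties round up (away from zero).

1.7071

recognized (one external pair, fixed centres): single-mesh tooth geometry, m = 4.992, N1 = 71, N2 = 72
base radii: r_b1 = 164.447034, r_b2 = 166.763190
tip radii: r_a1 = 182.208000, r_a2 = 184.704000
no profile shift: α' = α, a' = a
action lengths: √(r_a1²−r_b1²) = 78.466095, √(r_a2²−r_b2²) = 79.407847
base pitch p_b = π·m·cos α = 14.552834
CR = (78.466095 + 79.407847 − 356.928000·sin 21.88300°)/14.552834 = 1.707051
contact ratio ≈ 1.7071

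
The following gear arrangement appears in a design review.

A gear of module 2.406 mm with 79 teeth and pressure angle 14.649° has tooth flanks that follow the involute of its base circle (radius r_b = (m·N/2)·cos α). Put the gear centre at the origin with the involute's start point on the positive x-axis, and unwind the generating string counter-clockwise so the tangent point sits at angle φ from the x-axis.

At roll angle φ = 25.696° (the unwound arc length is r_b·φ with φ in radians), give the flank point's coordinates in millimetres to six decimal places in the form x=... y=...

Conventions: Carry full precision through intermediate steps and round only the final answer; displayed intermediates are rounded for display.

x=100.734764 y=2.709491

class = single-mesh tooth geometry [base-circle involute, m = 2.406, 79T]
pitch radius r_p = m·N/2 = 2.406·79/2 = 95.037000
base radius r_b = r_p·cos α = 95.037000·cos 14.649° = 91.947655
roll angle φ = 25.696° = 0.44847980 rad
x = r_b·(cos φ + φ·sin φ) = 100.734764
y = r_b·(sin φ − φ·cos φ) = 2.709491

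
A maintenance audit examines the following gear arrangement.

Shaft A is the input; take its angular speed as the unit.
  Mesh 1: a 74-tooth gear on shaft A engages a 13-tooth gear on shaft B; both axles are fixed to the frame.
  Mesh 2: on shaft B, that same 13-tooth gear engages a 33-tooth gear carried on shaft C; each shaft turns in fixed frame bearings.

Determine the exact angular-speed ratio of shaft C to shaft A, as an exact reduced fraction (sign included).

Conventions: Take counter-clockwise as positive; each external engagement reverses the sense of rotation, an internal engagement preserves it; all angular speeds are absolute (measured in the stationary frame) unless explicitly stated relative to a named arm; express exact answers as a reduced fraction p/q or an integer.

74/33

class = fixed-axis compound train [2 meshes; 2 ratios multiply, 2 sense flips]
mesh 1 [74T→13T]: running ratio 74/13, sense −
mesh 2 [13T→33T]: running ratio 74/33, sense +
ω_out/ω_in = 74/33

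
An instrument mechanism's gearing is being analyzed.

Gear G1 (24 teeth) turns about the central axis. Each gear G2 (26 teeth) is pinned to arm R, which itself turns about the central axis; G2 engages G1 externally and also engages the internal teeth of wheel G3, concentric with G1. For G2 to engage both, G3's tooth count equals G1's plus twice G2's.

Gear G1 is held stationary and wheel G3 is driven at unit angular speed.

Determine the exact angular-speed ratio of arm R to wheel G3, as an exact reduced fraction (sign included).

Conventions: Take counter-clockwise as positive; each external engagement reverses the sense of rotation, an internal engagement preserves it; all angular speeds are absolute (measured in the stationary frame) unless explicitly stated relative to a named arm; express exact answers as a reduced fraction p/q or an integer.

topology: planetary set — G1 24T / G2 26T / G3 76T, arm = carrier (Willis)
ring teeth: 24 + 2·26 = 76
24(ω_sun−ω_arm) = −76(ω_ring−ω_arm),  ω_sun = 0, ω_ring = 1
24(0−ω_arm) = −76(1−ω_arm)  ⇒  100·ω_arm = 76  ⇒  ω_arm = 19/25
ω_out/ω_in = 19/25

19/25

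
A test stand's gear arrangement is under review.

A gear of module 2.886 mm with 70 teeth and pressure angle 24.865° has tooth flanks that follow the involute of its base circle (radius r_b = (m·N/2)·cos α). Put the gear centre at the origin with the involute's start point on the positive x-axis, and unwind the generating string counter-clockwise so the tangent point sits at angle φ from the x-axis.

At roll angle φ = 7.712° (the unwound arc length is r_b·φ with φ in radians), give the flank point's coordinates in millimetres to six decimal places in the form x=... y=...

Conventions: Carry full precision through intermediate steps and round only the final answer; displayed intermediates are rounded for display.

x=92.472906 y=0.074360

topology: single-mesh involute geometry — m = 2.886, N = 70
pitch radius r_p = m·N/2 = 2.886·70/2 = 101.010000
base radius r_b = r_p·cos α = 101.010000·cos 24.865° = 91.646478
roll angle φ = 7.712° = 0.13459979 rad
x = r_b·(cos φ + φ·sin φ) = 92.472906
y = r_b·(sin φ − φ·cos φ) = 0.074360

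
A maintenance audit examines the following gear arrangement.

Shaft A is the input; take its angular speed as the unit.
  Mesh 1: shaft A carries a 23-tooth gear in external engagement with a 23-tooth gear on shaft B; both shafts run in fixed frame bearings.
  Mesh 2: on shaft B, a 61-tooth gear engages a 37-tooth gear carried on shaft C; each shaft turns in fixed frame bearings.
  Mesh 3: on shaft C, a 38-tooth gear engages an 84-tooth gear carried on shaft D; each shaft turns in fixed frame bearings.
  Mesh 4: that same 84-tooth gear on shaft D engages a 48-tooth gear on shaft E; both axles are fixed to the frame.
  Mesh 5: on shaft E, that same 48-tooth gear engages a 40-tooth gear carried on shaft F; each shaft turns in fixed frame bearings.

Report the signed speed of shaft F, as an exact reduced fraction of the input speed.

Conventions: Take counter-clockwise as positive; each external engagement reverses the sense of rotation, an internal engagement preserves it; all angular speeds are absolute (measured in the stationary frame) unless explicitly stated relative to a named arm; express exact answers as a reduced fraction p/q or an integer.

-1159/740

5-mesh fixed-axis compound train (all bearings frame-fixed)
mesh 1 [23T→23T]: |ω|/ω_in = 1×23/23 = 1, sense flips to −
mesh 2 [61T→37T]: |ω|/ω_in = 1×61/37 = 61/37, sense flips to +
mesh 3 [38T→84T]: |ω|/ω_in = (61/37)×38/84 = 1159/1554, sense flips to −
mesh 4 [84T→48T]: |ω|/ω_in = (1159/1554)×84/48 = 1159/888, sense flips to +
mesh 5 [48T→40T]: |ω|/ω_in = (1159/888)×48/40 = 1159/740, sense flips to −
signed output speed (× input speed) = -1159/740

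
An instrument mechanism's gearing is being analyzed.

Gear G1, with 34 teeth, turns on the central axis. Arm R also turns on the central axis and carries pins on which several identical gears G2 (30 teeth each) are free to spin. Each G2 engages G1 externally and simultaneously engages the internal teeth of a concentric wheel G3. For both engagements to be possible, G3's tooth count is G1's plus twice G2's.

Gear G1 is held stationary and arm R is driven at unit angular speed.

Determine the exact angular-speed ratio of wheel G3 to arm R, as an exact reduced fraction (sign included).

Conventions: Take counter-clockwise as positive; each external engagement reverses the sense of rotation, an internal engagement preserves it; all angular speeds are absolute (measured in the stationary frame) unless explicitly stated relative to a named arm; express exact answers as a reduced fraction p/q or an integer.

64/47

planetary set (34T centre, 30T on arm, 94T internal) — Willis relation
ring teeth: 34 + 2·30 = 94
34(ω_sun−ω_arm) = −94(ω_ring−ω_arm),  ω_sun = 0, ω_arm = 1
ω_ring = 1 − (34/94)(0−1) = 64/47
ω_out/ω_in = 64/47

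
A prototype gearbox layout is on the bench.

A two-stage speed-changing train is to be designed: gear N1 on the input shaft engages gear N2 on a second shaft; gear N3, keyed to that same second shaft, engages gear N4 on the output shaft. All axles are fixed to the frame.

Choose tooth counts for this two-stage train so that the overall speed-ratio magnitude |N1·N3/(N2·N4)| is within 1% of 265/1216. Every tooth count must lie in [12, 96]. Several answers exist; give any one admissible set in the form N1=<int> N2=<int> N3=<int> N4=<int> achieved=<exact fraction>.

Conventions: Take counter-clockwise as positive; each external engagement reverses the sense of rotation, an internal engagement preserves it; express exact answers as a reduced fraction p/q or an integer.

class = fixed-axis compound train [2-stage, 265/1216 wanted]
target = 265/1216 in lowest terms: an exact hit needs N1·N3 = k·265 and N2·N4 = k·1216 for one integer k, every count in [12, 96]; additionally prefer no 1:1 stage (N1 ≠ N2, N3 ≠ N4)
k = 1…2: no 1:1-free in-range split of k·265 and k·1216 into factor pairs; take k = 3
k = 3: N1·N3 = 795 = 15·53, N2·N4 = 3648 = 38·96
achieved = 15·53/(38·96) = 265/1216; |achieved − target| = 0 ≤ 53/24320 ✓

N1=15 N2=38 N3=53 N4=96 achieved=265/1216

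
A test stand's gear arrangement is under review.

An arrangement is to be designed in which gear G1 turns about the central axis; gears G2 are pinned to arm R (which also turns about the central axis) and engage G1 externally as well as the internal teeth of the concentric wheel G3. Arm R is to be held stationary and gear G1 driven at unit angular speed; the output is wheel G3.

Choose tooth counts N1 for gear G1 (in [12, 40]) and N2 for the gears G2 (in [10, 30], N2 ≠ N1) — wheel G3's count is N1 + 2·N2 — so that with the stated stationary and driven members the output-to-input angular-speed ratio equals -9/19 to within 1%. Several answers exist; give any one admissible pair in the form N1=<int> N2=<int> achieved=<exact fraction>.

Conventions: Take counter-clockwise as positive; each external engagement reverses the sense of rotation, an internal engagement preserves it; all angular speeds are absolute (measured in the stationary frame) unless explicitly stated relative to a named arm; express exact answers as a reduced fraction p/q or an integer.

planetary set to be sized for -9/19 (Willis relation)
Willis with ω_arm = 0: ω_ring/ω_sun = −N1/N3; set equal to -9/19  ⇒  N3/N1 = −1/(-9/19) = 19/9
N3 = N1 + 2·N2  ⇒  N2/N1 = (N3/N1 − 1)/2 = (19/9 − 1)/2 = 5/9
smallest multiple with N1 ≥ 12 and N2 ≥ 10: k = 2  ⇒  N1 = 2·9 = 18, N2 = 2·5 = 10 (N1 ≤ 40, N2 ≤ 30, N2 ≠ N1 ✓), N3 = 18 + 2·10 = 38
check: −N1/N3 with N1 = 18, N3 = 38 gives -9/19; |achieved − target| = 0 ≤ 9/1900 ✓

N1=18 N2=10 achieved=-9/19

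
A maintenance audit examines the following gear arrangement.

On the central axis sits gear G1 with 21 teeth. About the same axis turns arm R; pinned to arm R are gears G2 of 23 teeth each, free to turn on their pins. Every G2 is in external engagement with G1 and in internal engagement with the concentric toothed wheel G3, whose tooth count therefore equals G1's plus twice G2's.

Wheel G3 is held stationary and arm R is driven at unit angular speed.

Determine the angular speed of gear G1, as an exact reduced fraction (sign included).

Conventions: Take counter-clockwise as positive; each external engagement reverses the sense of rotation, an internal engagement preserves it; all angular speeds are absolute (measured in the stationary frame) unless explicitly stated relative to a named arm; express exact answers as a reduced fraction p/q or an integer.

88/21

topology: planetary set — G1 21T / G2 23T / G3 67T, arm = carrier (Willis)
ring teeth: 21 + 2·23 = 67
21(ω_sun−ω_arm) = −67(ω_ring−ω_arm),  ω_ring = 0, ω_arm = 1
ω_sun = 1 − (67/21)(0−1) = 88/21
exact speed ratio = 88/21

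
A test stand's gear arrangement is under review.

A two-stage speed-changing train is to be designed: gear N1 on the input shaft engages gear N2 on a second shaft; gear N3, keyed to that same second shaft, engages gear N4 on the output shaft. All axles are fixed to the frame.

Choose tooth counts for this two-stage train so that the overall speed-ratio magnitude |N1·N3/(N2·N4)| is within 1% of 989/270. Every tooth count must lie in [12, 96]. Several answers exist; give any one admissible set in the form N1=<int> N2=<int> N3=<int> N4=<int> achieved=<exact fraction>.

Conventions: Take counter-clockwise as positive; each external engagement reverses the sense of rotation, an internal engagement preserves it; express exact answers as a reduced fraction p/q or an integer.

2-stage fixed-axis compound train for ratio 989/270
target = 989/270 in lowest terms: an exact hit needs N1·N3 = k·989 and N2·N4 = k·270 for one integer k, every count in [12, 96]; additionally prefer no 1:1 stage (N1 ≠ N2, N3 ≠ N4)
k = 1: N1·N3 = 989 = 23·43, N2·N4 = 270 = 15·18
achieved = 23·43/(15·18) = 989/270; |achieved − target| = 0 ≤ 989/27000 ✓

N1=23 N2=15 N3=43 N4=18 achieved=989/270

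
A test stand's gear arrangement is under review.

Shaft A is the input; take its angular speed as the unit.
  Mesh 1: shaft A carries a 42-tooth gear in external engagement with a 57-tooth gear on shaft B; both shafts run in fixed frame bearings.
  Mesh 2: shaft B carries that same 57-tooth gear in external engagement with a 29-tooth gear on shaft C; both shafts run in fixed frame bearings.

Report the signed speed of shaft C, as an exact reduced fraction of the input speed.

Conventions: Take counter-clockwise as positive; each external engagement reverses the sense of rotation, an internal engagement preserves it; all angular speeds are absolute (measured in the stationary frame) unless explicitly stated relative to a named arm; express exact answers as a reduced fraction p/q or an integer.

2-mesh fixed-axis compound train (all bearings frame-fixed)
mesh 1 [42T→57T]: |ω|/ω_in = 1×42/57 = 14/19, sense flips to −
mesh 2 [57T→29T]: |ω|/ω_in = (14/19)×57/29 = 42/29, sense flips to +
signed output speed (× input speed) = 42/29

42/29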